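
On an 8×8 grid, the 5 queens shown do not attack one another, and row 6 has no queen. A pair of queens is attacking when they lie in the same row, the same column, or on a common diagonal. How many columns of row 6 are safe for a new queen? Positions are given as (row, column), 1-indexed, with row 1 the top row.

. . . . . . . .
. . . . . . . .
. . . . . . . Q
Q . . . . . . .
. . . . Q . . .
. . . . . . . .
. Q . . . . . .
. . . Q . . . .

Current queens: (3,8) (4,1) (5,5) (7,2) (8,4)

(3,8) attacks row 6 at column 8 and diagonals 5.
(4,1) attacks row 6 at column 1 and diagonals 3.
(5,5) attacks row 6 at column 5 and diagonals 4, 6.
(7,2) attacks row 6 at column 2 and diagonals 1, 3.
(8,4) attacks row 6 at column 4 and diagonals 2, 6.
Attacked columns: {1, 2, 3, 4, 5, 6, 8}. Safe: {7}.

1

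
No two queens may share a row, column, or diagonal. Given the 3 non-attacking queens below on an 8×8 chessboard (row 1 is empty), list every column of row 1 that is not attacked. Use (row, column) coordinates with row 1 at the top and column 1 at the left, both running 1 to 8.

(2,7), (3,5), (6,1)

columns 2, 4

(2,7) attacks row 1 at column 7 and diagonals 6, 8.
(3,5) attacks row 1 at column 5 and diagonals 3, 7.
(6,1) attacks row 1 at column 1 and diagonals 6.
Attacked columns: {1, 3, 5, 6, 7, 8}. Safe: {2, 4}.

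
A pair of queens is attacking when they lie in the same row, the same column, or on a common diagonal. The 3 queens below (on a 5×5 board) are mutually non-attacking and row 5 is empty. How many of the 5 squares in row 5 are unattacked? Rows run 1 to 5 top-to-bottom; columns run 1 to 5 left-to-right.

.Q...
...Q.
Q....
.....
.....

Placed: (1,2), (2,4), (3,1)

1

(1,2) attacks row 5 at column 2.
(2,4) attacks row 5 at column 4 and diagonals 1.
(3,1) attacks row 5 at column 1 and diagonals 3.
Attacked columns: {1, 2, 3, 4}. Safe: {5}.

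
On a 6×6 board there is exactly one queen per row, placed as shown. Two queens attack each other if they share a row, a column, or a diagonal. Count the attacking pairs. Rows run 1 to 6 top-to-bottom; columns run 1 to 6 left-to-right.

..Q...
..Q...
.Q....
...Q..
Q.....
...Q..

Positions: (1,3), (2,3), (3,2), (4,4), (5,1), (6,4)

3

Same column: (1,3)–(2,3) (column 3); (4,4)–(6,4) (column 4).
Same diagonal: (2,3)–(3,2) (|2−3| = |3−2| = 1).
Total attacking pairs: 3.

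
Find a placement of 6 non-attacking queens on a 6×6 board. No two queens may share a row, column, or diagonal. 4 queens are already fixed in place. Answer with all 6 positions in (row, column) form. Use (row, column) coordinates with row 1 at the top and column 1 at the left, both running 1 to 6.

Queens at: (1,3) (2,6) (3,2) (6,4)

Row 4: attacked by (1,3)→{3,6}; (2,6)→{4,6}; (3,2)→{1,2,3}; (6,4)→{2,4,6}. Safe: 5. Place at column 5.
Row 5: attacked by (1,3)→{3}; (2,6)→{3,6}; (3,2)→{2,4}; (4,5)→{4,5,6}; (6,4)→{3,4,5}. Safe: 1. Place at column 1.
Columns [3, 6, 2, 5, 1, 4], r−c [-2, -4, 1, -1, 4, 2], r+c [4, 8, 5, 9, 6, 10] are all distinct, so no two queens attack.

(1,3) (2,6) (3,2) (4,5) (5,1) (6,4)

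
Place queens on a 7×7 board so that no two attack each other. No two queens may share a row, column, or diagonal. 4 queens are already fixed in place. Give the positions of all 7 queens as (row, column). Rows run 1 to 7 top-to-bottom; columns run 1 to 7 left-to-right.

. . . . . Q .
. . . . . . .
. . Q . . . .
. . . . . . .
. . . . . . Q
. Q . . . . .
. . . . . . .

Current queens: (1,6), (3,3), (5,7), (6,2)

Row 2: attacked by (1,6)→{5,6,7}; (3,3)→{2,3,4}; (5,7)→{4,7}; (6,2)→{2,6}. Safe: 1. Place at column 1.
Row 4: attacked by (1,6)→{3,6}; (2,1)→{1,3}; (3,3)→{2,3,4}; (5,7)→{6,7}; (6,2)→{2,4}. Safe: 5. Place at column 5.
Row 7: attacked by (1,6)→{6}; (2,1)→{1,6}; (3,3)→{3,7}; (4,5)→{2,5}; (5,7)→{5,7}; (6,2)→{1,2,3}. Safe: 4. Place at column 4.
Columns [6, 1, 3, 5, 7, 2, 4], r−c [-5, 1, 0, -1, -2, 4, 3], r+c [7, 3, 6, 9, 12, 8, 11] are all distinct, so no two queens attack.

(1,6) (2,1) (3,3) (4,5) (5,7) (6,2) (7,4)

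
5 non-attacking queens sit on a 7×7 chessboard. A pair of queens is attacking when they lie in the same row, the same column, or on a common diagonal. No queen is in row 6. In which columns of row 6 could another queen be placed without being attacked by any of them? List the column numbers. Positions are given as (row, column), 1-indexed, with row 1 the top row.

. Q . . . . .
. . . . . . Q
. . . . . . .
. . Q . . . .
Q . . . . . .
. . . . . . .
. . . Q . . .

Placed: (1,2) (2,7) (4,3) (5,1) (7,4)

columns 6

(1,2) attacks row 6 at column 2 and diagonals 7.
(2,7) attacks row 6 at column 7 and diagonals 3.
(4,3) attacks row 6 at column 3 and diagonals 1, 5.
(5,1) attacks row 6 at column 1 and diagonals 2.
(7,4) attacks row 6 at column 4 and diagonals 3, 5.
Attacked columns: {1, 2, 3, 4, 5, 7}. Safe: {6}.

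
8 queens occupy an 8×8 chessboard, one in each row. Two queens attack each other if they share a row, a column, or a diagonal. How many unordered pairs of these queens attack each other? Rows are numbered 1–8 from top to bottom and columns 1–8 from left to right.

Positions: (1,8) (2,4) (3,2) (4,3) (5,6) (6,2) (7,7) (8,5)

2

Same column: (3,2)–(6,2) (column 2).
Same diagonal: (3,2)–(4,3) (|3−4| = |2−3| = 1).
Total attacking pairs: 2.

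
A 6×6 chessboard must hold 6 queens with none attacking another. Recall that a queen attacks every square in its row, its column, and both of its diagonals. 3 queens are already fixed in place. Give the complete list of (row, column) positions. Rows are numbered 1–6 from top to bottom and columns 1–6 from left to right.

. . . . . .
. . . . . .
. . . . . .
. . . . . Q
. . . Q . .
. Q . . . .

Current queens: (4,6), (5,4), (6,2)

Row 1: attacked by (4,6)→{3,6}; (5,4)→{4}; (6,2)→{2}. Safe: 1, 5. Place at column 5.
Row 2: attacked by (1,5)→{4,5,6}; (4,6)→{4,6}; (5,4)→{1,4}; (6,2)→{2,6}. Safe: 3. Place at column 3.
Row 3: attacked by (1,5)→{3,5}; (2,3)→{2,3,4}; (4,6)→{5,6}; (5,4)→{2,4,6}; (6,2)→{2,5}. Safe: 1. Place at column 1.
Columns [5, 3, 1, 6, 4, 2], r−c [-4, -1, 2, -2, 1, 4], r+c [6, 5, 4, 10, 9, 8] are all distinct, so no two queens attack.

(1,5) (2,3) (3,1) (4,6) (5,4) (6,2)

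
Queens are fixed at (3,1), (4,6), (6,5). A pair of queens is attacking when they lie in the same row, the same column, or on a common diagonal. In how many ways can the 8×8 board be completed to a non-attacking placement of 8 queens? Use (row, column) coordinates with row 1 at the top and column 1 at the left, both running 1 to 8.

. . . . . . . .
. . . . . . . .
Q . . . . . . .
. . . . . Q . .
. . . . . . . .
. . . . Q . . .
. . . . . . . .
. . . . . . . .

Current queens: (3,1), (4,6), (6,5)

2

Branch on row 1: col 2 → 0; col 4 → 0; col 7 → 1; col 8 → 1.
Sum: 0 + 0 + 1 + 1 = 2.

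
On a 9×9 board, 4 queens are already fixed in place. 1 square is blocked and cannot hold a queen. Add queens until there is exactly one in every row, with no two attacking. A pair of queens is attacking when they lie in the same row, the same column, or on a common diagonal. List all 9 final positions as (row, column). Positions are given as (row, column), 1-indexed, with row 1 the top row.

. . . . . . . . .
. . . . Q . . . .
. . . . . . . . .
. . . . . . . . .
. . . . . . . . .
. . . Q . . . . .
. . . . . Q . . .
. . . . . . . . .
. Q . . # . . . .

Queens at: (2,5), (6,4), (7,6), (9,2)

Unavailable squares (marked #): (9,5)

(1,8) (2,5) (3,3) (4,1) (5,7) (6,4) (7,6) (8,9) (9,2)

Row 1: attacked by (2,5)→{4,5,6}; (6,4)→{4,9}; (7,6)→{6}; (9,2)→{2}. Safe: 1, 3, 7, 8. Place at column 8.
Row 3: attacked by (1,8)→{6,8}; (2,5)→{4,5,6}; (6,4)→{1,4,7}; (7,6)→{2,6}; (9,2)→{2,8}. Safe: 3, 9. Place at column 3.
Row 4: attacked by (1,8)→{5,8}; (2,5)→{3,5,7}; (3,3)→{2,3,4}; (6,4)→{2,4,6}; (7,6)→{3,6,9}; (9,2)→{2,7}. Safe: 1. Place at column 1.
Row 5: attacked by (1,8)→{4,8}; (2,5)→{2,5,8}; (3,3)→{1,3,5}; (4,1)→{1,2}; (6,4)→{3,4,5}; (7,6)→{4,6,8}; (9,2)→{2,6}. Safe: 7, 9. Place at column 7.
Row 8: attacked by (1,8)→{1,8}; (2,5)→{5}; (3,3)→{3,8}; (4,1)→{1,5}; (5,7)→{4,7}; (6,4)→{2,4,6}; (7,6)→{5,6,7}; (9,2)→{1,2,3}. Safe: 9. Place at column 9.
Columns [8, 5, 3, 1, 7, 4, 6, 9, 2], r−c [-7, -3, 0, 3, -2, 2, 1, -1, 7], r+c [9, 7, 6, 5, 12, 10, 13, 17, 11] are all distinct, so no two queens attack.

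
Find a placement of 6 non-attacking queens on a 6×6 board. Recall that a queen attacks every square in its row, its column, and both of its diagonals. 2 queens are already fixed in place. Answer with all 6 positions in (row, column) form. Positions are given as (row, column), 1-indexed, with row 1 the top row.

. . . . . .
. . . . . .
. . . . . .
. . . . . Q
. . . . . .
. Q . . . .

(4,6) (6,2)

Row 1: attacked by (4,6)→{3,6}; (6,2)→{2}. Safe: 1, 4, 5. Place at column 5.
Row 2: attacked by (1,5)→{4,5,6}; (4,6)→{4,6}; (6,2)→{2,6}. Safe: 1, 3. Place at column 3.
Row 3: attacked by (1,5)→{3,5}; (2,3)→{2,3,4}; (4,6)→{5,6}; (6,2)→{2,5}. Safe: 1. Place at column 1.
Row 5: attacked by (1,5)→{1,5}; (2,3)→{3,6}; (3,1)→{1,3}; (4,6)→{5,6}; (6,2)→{1,2,3}. Safe: 4. Place at column 4.
Columns [5, 3, 1, 6, 4, 2], r−c [-4, -1, 2, -2, 1, 4], r+c [6, 5, 4, 10, 9, 8] are all distinct, so no two queens attack.

(1,5) (2,3) (3,1) (4,6) (5,4) (6,2)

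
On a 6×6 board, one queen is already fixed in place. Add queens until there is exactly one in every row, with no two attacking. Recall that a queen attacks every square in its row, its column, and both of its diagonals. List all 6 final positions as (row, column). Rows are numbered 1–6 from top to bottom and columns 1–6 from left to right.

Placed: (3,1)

Row 1: attacked by (3,1)→{1,3}. Safe: 2, 4, 5, 6. Place at column 5.
Row 2: attacked by (1,5)→{4,5,6}; (3,1)→{1,2}. Safe: 3. Place at column 3.
Row 4: attacked by (1,5)→{2,5}; (2,3)→{1,3,5}; (3,1)→{1,2}. Safe: 4, 6. Place at column 6.
Row 5: attacked by (1,5)→{1,5}; (2,3)→{3,6}; (3,1)→{1,3}; (4,6)→{5,6}. Safe: 2, 4. Place at column 4.
Row 6: attacked by (1,5)→{5}; (2,3)→{3}; (3,1)→{1,4}; (4,6)→{4,6}; (5,4)→{3,4,5}. Safe: 2. Place at column 2.
Columns [5, 3, 1, 6, 4, 2], r−c [-4, -1, 2, -2, 1, 4], r+c [6, 5, 4, 10, 9, 8] are all distinct, so no two queens attack.

(1,5) (2,3) (3,1) (4,6) (5,4) (6,2)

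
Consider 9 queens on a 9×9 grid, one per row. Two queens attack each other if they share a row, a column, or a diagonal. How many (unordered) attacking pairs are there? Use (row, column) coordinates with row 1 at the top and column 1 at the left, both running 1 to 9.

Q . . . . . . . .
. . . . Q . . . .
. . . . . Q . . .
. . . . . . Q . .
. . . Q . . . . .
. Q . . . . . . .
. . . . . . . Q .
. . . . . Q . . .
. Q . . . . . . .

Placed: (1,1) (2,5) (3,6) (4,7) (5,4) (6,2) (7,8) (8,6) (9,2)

Same column: (3,6)–(8,6) (column 6); (6,2)–(9,2) (column 2).
Same diagonal: (2,5)–(3,6) (|2−3| = |5−6| = 1); (2,5)–(4,7) (|2−4| = |5−7| = 2); (3,6)–(4,7) (|3−4| = |6−7| = 1); (3,6)–(5,4) (|3−5| = |6−4| = 2); (4,7)–(9,2) (|4−9| = |7−2| = 5).
Total attacking pairs: 7.

7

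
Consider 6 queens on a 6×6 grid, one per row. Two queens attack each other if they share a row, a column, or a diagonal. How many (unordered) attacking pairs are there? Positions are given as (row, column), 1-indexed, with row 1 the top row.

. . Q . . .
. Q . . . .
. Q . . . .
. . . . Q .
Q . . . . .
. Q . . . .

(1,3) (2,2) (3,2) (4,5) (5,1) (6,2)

5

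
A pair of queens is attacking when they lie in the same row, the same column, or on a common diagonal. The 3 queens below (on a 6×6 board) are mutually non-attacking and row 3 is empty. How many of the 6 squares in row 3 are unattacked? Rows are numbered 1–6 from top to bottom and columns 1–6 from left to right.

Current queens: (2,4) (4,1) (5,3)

1

(2,4) attacks row 3 at column 4 and diagonals 3, 5.
(4,1) attacks row 3 at column 1 and diagonals 2.
(5,3) attacks row 3 at column 3 and diagonals 1, 5.
Attacked columns: {1, 2, 3, 4, 5}. Safe: {6}.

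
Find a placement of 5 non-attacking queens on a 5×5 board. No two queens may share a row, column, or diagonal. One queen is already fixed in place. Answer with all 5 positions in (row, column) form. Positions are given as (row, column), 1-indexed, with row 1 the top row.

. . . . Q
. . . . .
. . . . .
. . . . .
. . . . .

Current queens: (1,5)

(1,5) (2,2) (3,4) (4,1) (5,3)

Row 2: attacked by (1,5)→{4,5}. Safe: 1, 2, 3. Place at column 2.
Row 3: attacked by (1,5)→{3,5}; (2,2)→{1,2,3}. Safe: 4. Place at column 4.
Row 4: attacked by (1,5)→{2,5}; (2,2)→{2,4}; (3,4)→{3,4,5}. Safe: 1. Place at column 1.
Row 5: attacked by (1,5)→{1,5}; (2,2)→{2,5}; (3,4)→{2,4}; (4,1)→{1,2}. Safe: 3. Place at column 3.
Columns [5, 2, 4, 1, 3], r−c [-4, 0, -1, 3, 2], r+c [6, 4, 7, 5, 8] are all distinct, so no two queens attack.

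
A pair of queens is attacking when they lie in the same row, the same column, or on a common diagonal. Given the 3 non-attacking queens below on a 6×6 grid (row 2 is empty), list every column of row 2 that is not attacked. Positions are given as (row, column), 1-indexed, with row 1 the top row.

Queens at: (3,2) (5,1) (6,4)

columns 5, 6

(3,2) attacks row 2 at column 2 and diagonals 1, 3.
(5,1) attacks row 2 at column 1 and diagonals 4.
(6,4) attacks row 2 at column 4.
Attacked columns: {1, 2, 3, 4}. Safe: {5, 6}.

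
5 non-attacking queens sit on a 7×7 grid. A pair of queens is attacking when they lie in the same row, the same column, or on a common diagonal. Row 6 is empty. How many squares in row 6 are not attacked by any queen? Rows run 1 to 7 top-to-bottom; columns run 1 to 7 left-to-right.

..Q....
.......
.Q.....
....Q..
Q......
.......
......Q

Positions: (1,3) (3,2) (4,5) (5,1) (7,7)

1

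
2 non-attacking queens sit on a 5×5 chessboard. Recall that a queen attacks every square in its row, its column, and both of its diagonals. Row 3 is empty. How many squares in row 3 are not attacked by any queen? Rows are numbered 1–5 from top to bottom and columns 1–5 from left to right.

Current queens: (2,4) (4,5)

(2,4) attacks row 3 at column 4 and diagonals 3, 5.
(4,5) attacks row 3 at column 5 and diagonals 4.
Attacked columns: {3, 4, 5}. Safe: {1, 2}.

2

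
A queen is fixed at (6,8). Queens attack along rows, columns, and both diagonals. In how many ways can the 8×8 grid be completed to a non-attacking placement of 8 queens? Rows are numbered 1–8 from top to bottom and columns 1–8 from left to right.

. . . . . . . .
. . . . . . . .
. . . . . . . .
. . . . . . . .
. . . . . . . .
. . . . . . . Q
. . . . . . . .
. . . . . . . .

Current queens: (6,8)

16

Branch on row 1: col 1 → 0; col 2 → 3; col 4 → 4; col 5 → 4; col 6 → 4; col 7 → 1.
Sum: 0 + 3 + 4 + 4 + 4 + 1 = 16.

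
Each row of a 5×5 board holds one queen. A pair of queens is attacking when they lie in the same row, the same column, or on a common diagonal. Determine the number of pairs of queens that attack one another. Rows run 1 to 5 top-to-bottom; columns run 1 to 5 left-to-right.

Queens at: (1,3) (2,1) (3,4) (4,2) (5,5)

0

All columns are distinct and no two queens satisfy |Δrow| = |Δcol|, so no pair attacks.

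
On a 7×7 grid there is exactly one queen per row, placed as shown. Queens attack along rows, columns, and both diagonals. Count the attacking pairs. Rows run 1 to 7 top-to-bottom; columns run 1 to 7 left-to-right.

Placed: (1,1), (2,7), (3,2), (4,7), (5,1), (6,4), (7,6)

3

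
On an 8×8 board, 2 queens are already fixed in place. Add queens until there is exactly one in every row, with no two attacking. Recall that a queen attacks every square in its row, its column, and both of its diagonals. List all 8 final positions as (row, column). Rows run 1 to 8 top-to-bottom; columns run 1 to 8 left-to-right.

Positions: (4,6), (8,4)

(1,1) (2,5) (3,8) (4,6) (5,3) (6,7) (7,2) (8,4)

Row 1: attacked by (4,6)→{3,6}; (8,4)→{4}. Safe: 1, 2, 5, 7, 8. Place at column 1.
Row 2: attacked by (1,1)→{1,2}; (4,6)→{4,6,8}; (8,4)→{4}. Safe: 3, 5, 7. Place at column 5.
Row 3: attacked by (1,1)→{1,3}; (2,5)→{4,5,6}; (4,6)→{5,6,7}; (8,4)→{4}. Safe: 2, 8. Place at column 8.
Row 5: attacked by (1,1)→{1,5}; (2,5)→{2,5,8}; (3,8)→{6,8}; (4,6)→{5,6,7}; (8,4)→{1,4,7}. Safe: 3. Place at column 3.
Row 6: attacked by (1,1)→{1,6}; (2,5)→{1,5}; (3,8)→{5,8}; (4,6)→{4,6,8}; (5,3)→{2,3,4}; (8,4)→{2,4,6}. Safe: 7. Place at column 7.
Row 7: attacked by (1,1)→{1,7}; (2,5)→{5}; (3,8)→{4,8}; (4,6)→{3,6}; (5,3)→{1,3,5}; (6,7)→{6,7,8}; (8,4)→{3,4,5}. Safe: 2. Place at column 2.
Columns [1, 5, 8, 6, 3, 7, 2, 4], r−c [0, -3, -5, -2, 2, -1, 5, 4], r+c [2, 7, 11, 10, 8, 13, 9, 12] are all distinct, so no two queens attack.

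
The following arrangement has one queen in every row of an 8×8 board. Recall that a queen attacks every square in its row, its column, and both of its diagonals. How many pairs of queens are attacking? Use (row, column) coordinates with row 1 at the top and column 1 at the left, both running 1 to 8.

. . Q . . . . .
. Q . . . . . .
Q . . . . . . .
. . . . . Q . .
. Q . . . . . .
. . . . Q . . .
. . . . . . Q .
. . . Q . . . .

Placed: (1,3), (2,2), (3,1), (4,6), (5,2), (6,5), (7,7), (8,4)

6

Same column: (2,2)–(5,2) (column 2).
Same diagonal: (1,3)–(2,2) (|1−2| = |3−2| = 1); (1,3)–(3,1) (|1−3| = |3−1| = 2); (1,3)–(4,6) (|1−4| = |3−6| = 3); (2,2)–(3,1) (|2−3| = |2−1| = 1); (2,2)–(7,7) (|2−7| = |2−7| = 5).
Total attacking pairs: 6.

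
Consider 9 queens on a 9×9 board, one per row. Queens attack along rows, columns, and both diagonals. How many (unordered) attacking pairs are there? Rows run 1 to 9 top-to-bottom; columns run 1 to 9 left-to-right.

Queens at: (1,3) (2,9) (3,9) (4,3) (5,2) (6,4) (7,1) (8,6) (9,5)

5

Same column: (1,3)–(4,3) (column 3); (2,9)–(3,9) (column 9).
Same diagonal: (4,3)–(5,2) (|4−5| = |3−2| = 1); (6,4)–(8,6) (|6−8| = |4−6| = 2); (8,6)–(9,5) (|8−9| = |6−5| = 1).
Total attacking pairs: 5.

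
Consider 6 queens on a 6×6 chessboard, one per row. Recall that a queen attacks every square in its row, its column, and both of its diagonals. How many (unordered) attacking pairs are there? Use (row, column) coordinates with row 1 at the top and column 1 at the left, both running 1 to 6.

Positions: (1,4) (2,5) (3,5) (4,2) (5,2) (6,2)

Same column: (2,5)–(3,5) (column 5); (4,2)–(5,2) (column 2); (4,2)–(6,2) (column 2); (5,2)–(6,2) (column 2).
Same diagonal: (1,4)–(2,5) (|1−2| = |4−5| = 1); (2,5)–(5,2) (|2−5| = |5−2| = 3); (3,5)–(6,2) (|3−6| = |5−2| = 3).
Total attacking pairs: 7.

7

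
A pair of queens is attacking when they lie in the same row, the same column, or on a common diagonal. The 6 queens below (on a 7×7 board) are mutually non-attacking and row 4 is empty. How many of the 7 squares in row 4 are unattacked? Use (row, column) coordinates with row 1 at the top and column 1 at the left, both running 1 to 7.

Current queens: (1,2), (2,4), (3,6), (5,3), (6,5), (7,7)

1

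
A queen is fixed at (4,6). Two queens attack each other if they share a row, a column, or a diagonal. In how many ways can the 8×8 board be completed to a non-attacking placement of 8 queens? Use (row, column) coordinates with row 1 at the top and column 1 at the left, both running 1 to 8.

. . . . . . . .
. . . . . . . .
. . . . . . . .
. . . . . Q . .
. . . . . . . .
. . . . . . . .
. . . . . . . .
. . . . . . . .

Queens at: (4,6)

12

Branch on row 1: col 1 → 2; col 2 → 1; col 4 → 1; col 5 → 6; col 7 → 1; col 8 → 1.
Sum: 2 + 1 + 1 + 6 + 1 + 1 = 12.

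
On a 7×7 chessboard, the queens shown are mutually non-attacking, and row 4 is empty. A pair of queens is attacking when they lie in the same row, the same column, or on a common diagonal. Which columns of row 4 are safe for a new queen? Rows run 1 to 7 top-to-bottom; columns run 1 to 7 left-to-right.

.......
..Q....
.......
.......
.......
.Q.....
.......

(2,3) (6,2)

(2,3) attacks row 4 at column 3 and diagonals 1, 5.
(6,2) attacks row 4 at column 2 and diagonals 4.
Attacked columns: {1, 2, 3, 4, 5}. Safe: {6, 7}.

columns 6, 7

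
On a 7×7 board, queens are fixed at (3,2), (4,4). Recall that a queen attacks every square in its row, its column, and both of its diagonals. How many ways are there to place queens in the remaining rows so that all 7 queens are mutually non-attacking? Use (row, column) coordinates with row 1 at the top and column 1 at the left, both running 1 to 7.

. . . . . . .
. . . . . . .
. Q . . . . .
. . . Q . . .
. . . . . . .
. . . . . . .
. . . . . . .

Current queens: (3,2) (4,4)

2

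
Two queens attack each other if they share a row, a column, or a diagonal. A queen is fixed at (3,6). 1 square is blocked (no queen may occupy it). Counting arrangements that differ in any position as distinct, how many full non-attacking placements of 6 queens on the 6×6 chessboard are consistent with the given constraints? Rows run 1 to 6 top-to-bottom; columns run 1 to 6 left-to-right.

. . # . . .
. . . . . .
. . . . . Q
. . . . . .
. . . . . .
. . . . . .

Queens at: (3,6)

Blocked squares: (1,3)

Branch on row 1: col 1 → 0; col 2 → 1; col 5 → 0.
Sum: 0 + 1 + 0 = 1.

1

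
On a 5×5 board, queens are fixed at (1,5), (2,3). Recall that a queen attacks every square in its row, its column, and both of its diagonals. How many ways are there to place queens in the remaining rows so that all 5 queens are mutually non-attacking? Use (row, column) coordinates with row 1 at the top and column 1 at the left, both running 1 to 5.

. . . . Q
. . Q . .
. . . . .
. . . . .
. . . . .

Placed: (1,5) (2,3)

Branch on row 3: col 1 → 1.
Sum: 1 = 1.

1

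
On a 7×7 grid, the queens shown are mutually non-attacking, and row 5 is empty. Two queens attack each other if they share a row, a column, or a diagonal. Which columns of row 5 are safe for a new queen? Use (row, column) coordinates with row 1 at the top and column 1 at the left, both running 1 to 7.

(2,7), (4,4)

(2,7) attacks row 5 at column 7 and diagonals 4.
(4,4) attacks row 5 at column 4 and diagonals 3, 5.
Attacked columns: {3, 4, 5, 7}. Safe: {1, 2, 6}.

columns 1, 2, 6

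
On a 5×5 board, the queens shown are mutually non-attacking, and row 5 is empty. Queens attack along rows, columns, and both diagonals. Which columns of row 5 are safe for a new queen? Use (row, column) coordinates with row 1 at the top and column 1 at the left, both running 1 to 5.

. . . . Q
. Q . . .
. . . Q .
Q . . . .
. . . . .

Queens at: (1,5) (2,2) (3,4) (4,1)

(1,5) attacks row 5 at column 5 and diagonals 1.
(2,2) attacks row 5 at column 2 and diagonals 5.
(3,4) attacks row 5 at column 4 and diagonals 2.
(4,1) attacks row 5 at column 1 and diagonals 2.
Attacked columns: {1, 2, 4, 5}. Safe: {3}.

columns 3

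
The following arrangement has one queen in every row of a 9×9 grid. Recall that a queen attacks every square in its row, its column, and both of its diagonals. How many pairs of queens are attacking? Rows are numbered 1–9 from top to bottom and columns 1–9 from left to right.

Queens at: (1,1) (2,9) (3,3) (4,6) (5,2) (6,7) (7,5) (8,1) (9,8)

Same column: (1,1)–(8,1) (column 1).
Same diagonal: (1,1)–(3,3) (|1−3| = |1−3| = 2).
Total attacking pairs: 2.

2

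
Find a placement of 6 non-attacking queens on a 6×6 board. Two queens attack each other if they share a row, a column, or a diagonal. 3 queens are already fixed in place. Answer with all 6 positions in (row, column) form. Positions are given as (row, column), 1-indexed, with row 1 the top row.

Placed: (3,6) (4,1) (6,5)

Row 1: attacked by (3,6)→{4,6}; (4,1)→{1,4}; (6,5)→{5}. Safe: 2, 3. Place at column 2.
Row 2: attacked by (1,2)→{1,2,3}; (3,6)→{5,6}; (4,1)→{1,3}; (6,5)→{1,5}. Safe: 4. Place at column 4.
Row 5: attacked by (1,2)→{2,6}; (2,4)→{1,4}; (3,6)→{4,6}; (4,1)→{1,2}; (6,5)→{4,5,6}. Safe: 3. Place at column 3.
Columns [2, 4, 6, 1, 3, 5], r−c [-1, -2, -3, 3, 2, 1], r+c [3, 6, 9, 5, 8, 11] are all distinct, so no two queens attack.

(1,2) (2,4) (3,6) (4,1) (5,3) (6,5)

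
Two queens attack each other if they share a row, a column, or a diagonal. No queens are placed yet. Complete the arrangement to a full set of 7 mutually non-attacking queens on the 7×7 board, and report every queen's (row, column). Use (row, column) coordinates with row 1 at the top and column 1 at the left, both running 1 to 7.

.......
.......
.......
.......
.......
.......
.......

Row 1: Safe: 1, 2, 3, 4, 5, 6, 7. Place at column 3.
Row 2: attacked by (1,3)→{2,3,4}. Safe: 1, 5, 6, 7. Place at column 5.
Row 3: attacked by (1,3)→{1,3,5}; (2,5)→{4,5,6}. Safe: 2, 7. Place at column 7.
Row 4: attacked by (1,3)→{3,6}; (2,5)→{3,5,7}; (3,7)→{6,7}. Safe: 1, 2, 4. Place at column 2.
Row 5: attacked by (1,3)→{3,7}; (2,5)→{2,5}; (3,7)→{5,7}; (4,2)→{1,2,3}. Safe: 4, 6. Place at column 4.
Row 6: attacked by (1,3)→{3}; (2,5)→{1,5}; (3,7)→{4,7}; (4,2)→{2,4}; (5,4)→{3,4,5}. Safe: 6. Place at column 6.
Row 7: attacked by (1,3)→{3}; (2,5)→{5}; (3,7)→{3,7}; (4,2)→{2,5}; (5,4)→{2,4,6}; (6,6)→{5,6,7}. Safe: 1. Place at column 1.
Columns [3, 5, 7, 2, 4, 6, 1], r−c [-2, -3, -4, 2, 1, 0, 6], r+c [4, 7, 10, 6, 9, 12, 8] are all distinct, so no two queens attack.

(1,3) (2,5) (3,7) (4,2) (5,4) (6,6) (7,1)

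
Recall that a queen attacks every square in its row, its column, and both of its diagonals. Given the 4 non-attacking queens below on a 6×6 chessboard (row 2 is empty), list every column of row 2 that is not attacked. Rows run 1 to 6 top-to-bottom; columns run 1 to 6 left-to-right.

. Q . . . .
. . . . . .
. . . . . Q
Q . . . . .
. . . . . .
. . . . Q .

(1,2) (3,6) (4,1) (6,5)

columns 4

(1,2) attacks row 2 at column 2 and diagonals 1, 3.
(3,6) attacks row 2 at column 6 and diagonals 5.
(4,1) attacks row 2 at column 1 and diagonals 3.
(6,5) attacks row 2 at column 5 and diagonals 1.
Attacked columns: {1, 2, 3, 5, 6}. Safe: {4}.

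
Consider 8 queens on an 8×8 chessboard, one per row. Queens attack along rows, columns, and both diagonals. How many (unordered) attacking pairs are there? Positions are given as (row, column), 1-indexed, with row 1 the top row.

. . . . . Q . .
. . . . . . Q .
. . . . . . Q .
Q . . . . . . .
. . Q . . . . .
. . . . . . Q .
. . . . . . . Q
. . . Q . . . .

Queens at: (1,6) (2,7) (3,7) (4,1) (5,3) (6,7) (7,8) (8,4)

Same column: (2,7)–(3,7) (column 7); (2,7)–(6,7) (column 7); (3,7)–(6,7) (column 7).
Same diagonal: (1,6)–(2,7) (|1−2| = |6−7| = 1); (6,7)–(7,8) (|6−7| = |7−8| = 1).
Total attacking pairs: 5.

5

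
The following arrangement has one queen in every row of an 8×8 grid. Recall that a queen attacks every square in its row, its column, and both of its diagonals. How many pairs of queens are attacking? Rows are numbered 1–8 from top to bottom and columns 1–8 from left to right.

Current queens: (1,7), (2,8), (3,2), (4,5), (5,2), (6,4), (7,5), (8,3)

5

Same column: (3,2)–(5,2) (column 2); (4,5)–(7,5) (column 5).
Same diagonal: (1,7)–(2,8) (|1−2| = |7−8| = 1); (2,8)–(6,4) (|2−6| = |8−4| = 4); (6,4)–(7,5) (|6−7| = |4−5| = 1).
Total attacking pairs: 5.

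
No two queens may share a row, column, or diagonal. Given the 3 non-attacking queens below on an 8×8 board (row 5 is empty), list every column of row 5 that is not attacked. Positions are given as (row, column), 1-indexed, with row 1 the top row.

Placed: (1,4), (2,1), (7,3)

columns 2, 6, 7

(1,4) attacks row 5 at column 4 and diagonals 8.
(2,1) attacks row 5 at column 1 and diagonals 4.
(7,3) attacks row 5 at column 3 and diagonals 1, 5.
Attacked columns: {1, 3, 4, 5, 8}. Safe: {2, 6, 7}.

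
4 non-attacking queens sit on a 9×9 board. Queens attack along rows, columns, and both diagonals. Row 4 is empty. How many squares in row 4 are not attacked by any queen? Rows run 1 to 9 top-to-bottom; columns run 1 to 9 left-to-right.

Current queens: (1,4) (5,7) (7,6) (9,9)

2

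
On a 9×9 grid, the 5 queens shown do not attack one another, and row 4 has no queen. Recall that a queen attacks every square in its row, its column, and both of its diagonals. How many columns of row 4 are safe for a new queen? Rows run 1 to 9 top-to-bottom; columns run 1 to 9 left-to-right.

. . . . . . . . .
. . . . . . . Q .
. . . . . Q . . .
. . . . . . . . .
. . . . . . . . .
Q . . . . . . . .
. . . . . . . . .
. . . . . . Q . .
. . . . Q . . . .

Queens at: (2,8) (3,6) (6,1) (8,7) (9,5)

(2,8) attacks row 4 at column 8 and diagonals 6.
(3,6) attacks row 4 at column 6 and diagonals 5, 7.
(6,1) attacks row 4 at column 1 and diagonals 3.
(8,7) attacks row 4 at column 7 and diagonals 3.
(9,5) attacks row 4 at column 5.
Attacked columns: {1, 3, 5, 6, 7, 8}. Safe: {2, 4, 9}.

3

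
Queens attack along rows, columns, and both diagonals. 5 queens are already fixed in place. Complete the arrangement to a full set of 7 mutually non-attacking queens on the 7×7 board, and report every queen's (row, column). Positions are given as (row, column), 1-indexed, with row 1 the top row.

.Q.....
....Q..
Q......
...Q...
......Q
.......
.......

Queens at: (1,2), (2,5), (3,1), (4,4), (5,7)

Row 6: attacked by (1,2)→{2,7}; (2,5)→{1,5}; (3,1)→{1,4}; (4,4)→{2,4,6}; (5,7)→{6,7}. Safe: 3. Place at column 3.
Row 7: attacked by (1,2)→{2}; (2,5)→{5}; (3,1)→{1,5}; (4,4)→{1,4,7}; (5,7)→{5,7}; (6,3)→{2,3,4}. Safe: 6. Place at column 6.
Columns [2, 5, 1, 4, 7, 3, 6], r−c [-1, -3, 2, 0, -2, 3, 1], r+c [3, 7, 4, 8, 12, 9, 13] are all distinct, so no two queens attack.

(1,2) (2,5) (3,1) (4,4) (5,7) (6,3) (7,6)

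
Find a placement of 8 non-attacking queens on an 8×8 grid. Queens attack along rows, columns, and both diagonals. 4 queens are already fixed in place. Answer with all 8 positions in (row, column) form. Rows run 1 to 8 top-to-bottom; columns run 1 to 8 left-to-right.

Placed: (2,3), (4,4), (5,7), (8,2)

(1,5) (2,3) (3,8) (4,4) (5,7) (6,1) (7,6) (8,2)

Row 1: attacked by (2,3)→{2,3,4}; (4,4)→{1,4,7}; (5,7)→{3,7}; (8,2)→{2}. Safe: 5, 6, 8. Place at column 5.
Row 3: attacked by (1,5)→{3,5,7}; (2,3)→{2,3,4}; (4,4)→{3,4,5}; (5,7)→{5,7}; (8,2)→{2,7}. Safe: 1, 6, 8. Place at column 8.
Row 6: attacked by (1,5)→{5}; (2,3)→{3,7}; (3,8)→{5,8}; (4,4)→{2,4,6}; (5,7)→{6,7,8}; (8,2)→{2,4}. Safe: 1. Place at column 1.
Row 7: attacked by (1,5)→{5}; (2,3)→{3,8}; (3,8)→{4,8}; (4,4)→{1,4,7}; (5,7)→{5,7}; (6,1)→{1,2}; (8,2)→{1,2,3}. Safe: 6. Place at column 6.
Columns [5, 3, 8, 4, 7, 1, 6, 2], r−c [-4, -1, -5, 0, -2, 5, 1, 6], r+c [6, 5, 11, 8, 12, 7, 13, 10] are all distinct, so no two queens attack.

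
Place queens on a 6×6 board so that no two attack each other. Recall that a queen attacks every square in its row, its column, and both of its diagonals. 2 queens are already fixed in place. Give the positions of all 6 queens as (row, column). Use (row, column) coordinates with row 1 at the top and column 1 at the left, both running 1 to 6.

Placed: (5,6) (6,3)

(1,4) (2,1) (3,5) (4,2) (5,6) (6,3)

Row 1: attacked by (5,6)→{2,6}; (6,3)→{3}. Safe: 1, 4, 5. Place at column 4.
Row 2: attacked by (1,4)→{3,4,5}; (5,6)→{3,6}; (6,3)→{3}. Safe: 1, 2. Place at column 1.
Row 3: attacked by (1,4)→{2,4,6}; (2,1)→{1,2}; (5,6)→{4,6}; (6,3)→{3,6}. Safe: 5. Place at column 5.
Row 4: attacked by (1,4)→{1,4}; (2,1)→{1,3}; (3,5)→{4,5,6}; (5,6)→{5,6}; (6,3)→{1,3,5}. Safe: 2. Place at column 2.
Columns [4, 1, 5, 2, 6, 3], r−c [-3, 1, -2, 2, -1, 3], r+c [5, 3, 8, 6, 11, 9] are all distinct, so no two queens attack.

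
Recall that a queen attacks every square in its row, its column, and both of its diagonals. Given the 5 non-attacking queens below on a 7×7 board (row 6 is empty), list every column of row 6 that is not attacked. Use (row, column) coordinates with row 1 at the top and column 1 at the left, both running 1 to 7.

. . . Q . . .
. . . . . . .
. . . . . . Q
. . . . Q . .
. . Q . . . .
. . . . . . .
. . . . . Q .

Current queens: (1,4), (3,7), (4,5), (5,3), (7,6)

(1,4) attacks row 6 at column 4.
(3,7) attacks row 6 at column 7 and diagonals 4.
(4,5) attacks row 6 at column 5 and diagonals 3, 7.
(5,3) attacks row 6 at column 3 and diagonals 2, 4.
(7,6) attacks row 6 at column 6 and diagonals 5, 7.
Attacked columns: {2, 3, 4, 5, 6, 7}. Safe: {1}.

columns 1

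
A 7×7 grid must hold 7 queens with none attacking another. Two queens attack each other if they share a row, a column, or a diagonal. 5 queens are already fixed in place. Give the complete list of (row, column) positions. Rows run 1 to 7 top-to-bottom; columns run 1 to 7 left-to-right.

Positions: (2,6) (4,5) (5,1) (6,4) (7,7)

(1,3) (2,6) (3,2) (4,5) (5,1) (6,4) (7,7)

Row 1: attacked by (2,6)→{5,6,7}; (4,5)→{2,5}; (5,1)→{1,5}; (6,4)→{4}; (7,7)→{1,7}. Safe: 3. Place at column 3.
Row 3: attacked by (1,3)→{1,3,5}; (2,6)→{5,6,7}; (4,5)→{4,5,6}; (5,1)→{1,3}; (6,4)→{1,4,7}; (7,7)→{3,7}. Safe: 2. Place at column 2.
Columns [3, 6, 2, 5, 1, 4, 7], r−c [-2, -4, 1, -1, 4, 2, 0], r+c [4, 8, 5, 9, 6, 10, 14] are all distinct, so no two queens attack.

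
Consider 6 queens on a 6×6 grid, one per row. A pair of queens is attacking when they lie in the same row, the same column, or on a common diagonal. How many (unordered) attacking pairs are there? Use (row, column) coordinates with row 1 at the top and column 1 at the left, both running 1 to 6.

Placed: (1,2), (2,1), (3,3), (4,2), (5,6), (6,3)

5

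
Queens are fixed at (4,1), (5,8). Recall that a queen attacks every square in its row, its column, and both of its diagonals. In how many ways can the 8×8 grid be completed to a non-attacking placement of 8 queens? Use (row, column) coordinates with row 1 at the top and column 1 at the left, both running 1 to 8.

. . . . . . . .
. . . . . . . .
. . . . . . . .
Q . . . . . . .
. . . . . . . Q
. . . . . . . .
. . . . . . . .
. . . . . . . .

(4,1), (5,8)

3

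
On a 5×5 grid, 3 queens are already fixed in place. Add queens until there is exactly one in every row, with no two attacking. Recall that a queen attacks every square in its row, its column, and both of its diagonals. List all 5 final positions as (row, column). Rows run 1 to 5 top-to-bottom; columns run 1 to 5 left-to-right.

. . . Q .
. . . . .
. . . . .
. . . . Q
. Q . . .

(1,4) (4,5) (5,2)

Row 2: attacked by (1,4)→{3,4,5}; (4,5)→{3,5}; (5,2)→{2,5}. Safe: 1. Place at column 1.
Row 3: attacked by (1,4)→{2,4}; (2,1)→{1,2}; (4,5)→{4,5}; (5,2)→{2,4}. Safe: 3. Place at column 3.
Columns [4, 1, 3, 5, 2], r−c [-3, 1, 0, -1, 3], r+c [5, 3, 6, 9, 7] are all distinct, so no two queens attack.

(1,4) (2,1) (3,3) (4,5) (5,2)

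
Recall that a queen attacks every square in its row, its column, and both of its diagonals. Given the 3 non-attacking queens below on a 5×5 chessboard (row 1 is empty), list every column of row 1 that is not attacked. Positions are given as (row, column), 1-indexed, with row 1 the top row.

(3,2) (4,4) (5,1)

columns 3

(3,2) attacks row 1 at column 2 and diagonals 4.
(4,4) attacks row 1 at column 4 and diagonals 1.
(5,1) attacks row 1 at column 1 and diagonals 5.
Attacked columns: {1, 2, 4, 5}. Safe: {3}.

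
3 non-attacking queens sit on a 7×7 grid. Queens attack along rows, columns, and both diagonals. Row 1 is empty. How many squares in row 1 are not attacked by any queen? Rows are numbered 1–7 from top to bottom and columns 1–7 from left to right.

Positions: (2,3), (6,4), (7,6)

(2,3) attacks row 1 at column 3 and diagonals 2, 4.
(6,4) attacks row 1 at column 4.
(7,6) attacks row 1 at column 6.
Attacked columns: {2, 3, 4, 6}. Safe: {1, 5, 7}.

3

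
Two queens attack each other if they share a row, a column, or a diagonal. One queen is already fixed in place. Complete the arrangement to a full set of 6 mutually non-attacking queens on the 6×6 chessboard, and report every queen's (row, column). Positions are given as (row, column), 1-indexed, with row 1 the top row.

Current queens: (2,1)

Row 1: attacked by (2,1)→{1,2}. Safe: 3, 4, 5, 6. Place at column 4.
Row 3: attacked by (1,4)→{2,4,6}; (2,1)→{1,2}. Safe: 3, 5. Place at column 5.
Row 4: attacked by (1,4)→{1,4}; (2,1)→{1,3}; (3,5)→{4,5,6}. Safe: 2. Place at column 2.
Row 5: attacked by (1,4)→{4}; (2,1)→{1,4}; (3,5)→{3,5}; (4,2)→{1,2,3}. Safe: 6. Place at column 6.
Row 6: attacked by (1,4)→{4}; (2,1)→{1,5}; (3,5)→{2,5}; (4,2)→{2,4}; (5,6)→{5,6}. Safe: 3. Place at column 3.
Columns [4, 1, 5, 2, 6, 3], r−c [-3, 1, -2, 2, -1, 3], r+c [5, 3, 8, 6, 11, 9] are all distinct, so no two queens attack.

(1,4) (2,1) (3,5) (4,2) (5,6) (6,3)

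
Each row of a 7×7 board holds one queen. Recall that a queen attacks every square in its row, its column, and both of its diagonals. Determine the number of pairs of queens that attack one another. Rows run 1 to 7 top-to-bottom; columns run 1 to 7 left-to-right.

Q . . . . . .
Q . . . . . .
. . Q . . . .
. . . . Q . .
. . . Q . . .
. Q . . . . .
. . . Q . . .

5

Same column: (1,1)–(2,1) (column 1); (5,4)–(7,4) (column 4).
Same diagonal: (1,1)–(3,3) (|1−3| = |1−3| = 2); (2,1)–(5,4) (|2−5| = |1−4| = 3); (4,5)–(5,4) (|4−5| = |5−4| = 1).
Total attacking pairs: 5.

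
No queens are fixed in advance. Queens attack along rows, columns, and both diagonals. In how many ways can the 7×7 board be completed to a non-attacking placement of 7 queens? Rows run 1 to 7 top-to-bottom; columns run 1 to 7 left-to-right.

Branch on row 1: col 1 → 4; col 2 → 7; col 3 → 6; col 4 → 6; col 5 → 6; col 6 → 7; col 7 → 4.
Sum: 4 + 7 + 6 + 6 + 6 + 7 + 4 = 40.
(This is the classic 7-queens count.)

40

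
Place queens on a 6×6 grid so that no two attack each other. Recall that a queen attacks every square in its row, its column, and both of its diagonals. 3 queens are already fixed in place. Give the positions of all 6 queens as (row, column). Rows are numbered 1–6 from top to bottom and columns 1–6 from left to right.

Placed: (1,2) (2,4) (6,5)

(1,2) (2,4) (3,6) (4,1) (5,3) (6,5)

Row 3: attacked by (1,2)→{2,4}; (2,4)→{3,4,5}; (6,5)→{2,5}. Safe: 1, 6. Place at column 6.
Row 4: attacked by (1,2)→{2,5}; (2,4)→{2,4,6}; (3,6)→{5,6}; (6,5)→{3,5}. Safe: 1. Place at column 1.
Row 5: attacked by (1,2)→{2,6}; (2,4)→{1,4}; (3,6)→{4,6}; (4,1)→{1,2}; (6,5)→{4,5,6}. Safe: 3. Place at column 3.
Columns [2, 4, 6, 1, 3, 5], r−c [-1, -2, -3, 3, 2, 1], r+c [3, 6, 9, 5, 8, 11] are all distinct, so no two queens attack.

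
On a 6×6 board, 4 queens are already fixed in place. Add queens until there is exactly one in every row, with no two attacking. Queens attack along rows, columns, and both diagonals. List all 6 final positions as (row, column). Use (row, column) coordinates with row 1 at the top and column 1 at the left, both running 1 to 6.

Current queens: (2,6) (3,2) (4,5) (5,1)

Row 1: attacked by (2,6)→{5,6}; (3,2)→{2,4}; (4,5)→{2,5}; (5,1)→{1,5}. Safe: 3. Place at column 3.
Row 6: attacked by (1,3)→{3}; (2,6)→{2,6}; (3,2)→{2,5}; (4,5)→{3,5}; (5,1)→{1,2}. Safe: 4. Place at column 4.
Columns [3, 6, 2, 5, 1, 4], r−c [-2, -4, 1, -1, 4, 2], r+c [4, 8, 5, 9, 6, 10] are all distinct, so no two queens attack.

(1,3) (2,6) (3,2) (4,5) (5,1) (6,4)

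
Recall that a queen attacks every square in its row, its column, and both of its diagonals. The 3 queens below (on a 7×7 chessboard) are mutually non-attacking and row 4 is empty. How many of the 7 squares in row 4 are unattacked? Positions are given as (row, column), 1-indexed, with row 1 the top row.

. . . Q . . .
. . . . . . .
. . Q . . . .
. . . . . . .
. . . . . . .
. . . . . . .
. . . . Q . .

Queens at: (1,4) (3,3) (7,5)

(1,4) attacks row 4 at column 4 and diagonals 1, 7.
(3,3) attacks row 4 at column 3 and diagonals 2, 4.
(7,5) attacks row 4 at column 5 and diagonals 2.
Attacked columns: {1, 2, 3, 4, 5, 7}. Safe: {6}.

1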